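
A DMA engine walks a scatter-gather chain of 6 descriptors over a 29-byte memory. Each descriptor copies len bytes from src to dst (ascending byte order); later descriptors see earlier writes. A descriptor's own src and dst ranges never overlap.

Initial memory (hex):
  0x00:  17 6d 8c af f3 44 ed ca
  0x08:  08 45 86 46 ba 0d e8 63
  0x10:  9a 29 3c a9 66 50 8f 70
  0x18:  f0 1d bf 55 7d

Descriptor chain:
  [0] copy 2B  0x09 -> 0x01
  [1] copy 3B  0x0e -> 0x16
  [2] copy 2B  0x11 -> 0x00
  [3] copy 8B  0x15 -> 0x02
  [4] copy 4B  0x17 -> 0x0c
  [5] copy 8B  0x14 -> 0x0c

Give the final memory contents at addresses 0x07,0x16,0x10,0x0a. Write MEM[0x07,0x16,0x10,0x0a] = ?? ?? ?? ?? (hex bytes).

[0] 0x09->0x01 len=2 : 45 86
[1] 0x0e->0x16 len=3 : e8 63 9a
[2] 0x11->0x00 len=2 : 29 3c
[3] 0x15->0x02 len=8 : 50 e8 63 9a 1d bf 55 7d
[4] 0x17->0x0c len=4 : 63 9a 1d bf
[5] 0x14->0x0c len=8 : 66 50 e8 63 9a 1d bf 55
query mem[0x07]=0xbf, mem[0x16]=0xe8, mem[0x10]=0x9a, mem[0x0a]=0x86

MEM[0x07,0x16,0x10,0x0a] = bf e8 9a 86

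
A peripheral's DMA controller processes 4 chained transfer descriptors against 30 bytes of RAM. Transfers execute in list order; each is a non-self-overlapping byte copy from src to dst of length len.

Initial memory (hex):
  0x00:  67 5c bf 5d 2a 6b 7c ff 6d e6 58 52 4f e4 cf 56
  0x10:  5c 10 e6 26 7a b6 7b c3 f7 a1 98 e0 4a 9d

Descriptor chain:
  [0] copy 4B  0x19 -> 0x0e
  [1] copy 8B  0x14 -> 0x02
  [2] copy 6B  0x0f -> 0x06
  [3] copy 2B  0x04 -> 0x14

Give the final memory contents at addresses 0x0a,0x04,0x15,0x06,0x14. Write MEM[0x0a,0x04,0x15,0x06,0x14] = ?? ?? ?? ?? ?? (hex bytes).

MEM[0x0a,0x04,0x15,0x06,0x14] = 26 7b c3 98 7b

D0: mem[0x0e..0x11] <- [a1 98 e0 4a]
D1: mem[0x02..0x09] <- [7a b6 7b c3 f7 a1 98 e0]
D2: mem[0x06..0x0b] <- [98 e0 4a e6 26 7a]
D3: mem[0x14..0x15] <- [7b c3]
query mem[0x0a]=0x26, mem[0x04]=0x7b, mem[0x15]=0xc3, mem[0x06]=0x98, mem[0x14]=0x7b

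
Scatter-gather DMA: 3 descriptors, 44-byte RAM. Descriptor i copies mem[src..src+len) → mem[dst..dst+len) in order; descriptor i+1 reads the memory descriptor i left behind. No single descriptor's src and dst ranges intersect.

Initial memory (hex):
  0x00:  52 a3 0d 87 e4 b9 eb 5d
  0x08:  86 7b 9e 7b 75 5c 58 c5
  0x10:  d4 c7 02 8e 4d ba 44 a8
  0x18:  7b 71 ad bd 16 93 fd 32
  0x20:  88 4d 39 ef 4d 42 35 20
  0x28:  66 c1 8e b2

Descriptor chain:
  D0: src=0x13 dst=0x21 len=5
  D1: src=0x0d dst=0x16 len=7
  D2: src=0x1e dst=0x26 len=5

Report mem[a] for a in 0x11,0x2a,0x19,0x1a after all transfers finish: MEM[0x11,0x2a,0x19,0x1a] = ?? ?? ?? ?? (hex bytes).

#0 dst[0x21+5] := {0x8e,0x4d,0xba,0x44,0xa8}
#1 dst[0x16+7] := {0x5c,0x58,0xc5,0xd4,0xc7,0x02,0x8e}
#2 dst[0x26+5] := {0xfd,0x32,0x88,0x8e,0x4d}
query mem[0x11]=0xc7, mem[0x2a]=0x4d, mem[0x19]=0xd4, mem[0x1a]=0xc7

MEM[0x11,0x2a,0x19,0x1a] = c7 4d d4 c7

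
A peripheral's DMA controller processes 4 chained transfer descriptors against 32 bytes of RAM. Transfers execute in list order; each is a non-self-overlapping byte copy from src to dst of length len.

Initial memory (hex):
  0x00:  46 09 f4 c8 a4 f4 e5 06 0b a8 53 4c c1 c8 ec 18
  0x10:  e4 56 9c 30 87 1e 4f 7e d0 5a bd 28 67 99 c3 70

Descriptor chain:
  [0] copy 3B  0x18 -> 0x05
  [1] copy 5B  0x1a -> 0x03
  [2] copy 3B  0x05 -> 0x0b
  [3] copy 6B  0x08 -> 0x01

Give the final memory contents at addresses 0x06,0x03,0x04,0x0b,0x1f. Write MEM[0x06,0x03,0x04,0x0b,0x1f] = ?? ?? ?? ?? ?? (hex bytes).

MEM[0x06,0x03,0x04,0x0b,0x1f] = c3 53 67 67 70

D0: mem[0x05..0x07] <- [d0 5a bd]
D1: mem[0x03..0x07] <- [bd 28 67 99 c3]
D2: mem[0x0b..0x0d] <- [67 99 c3]
D3: mem[0x01..0x06] <- [0b a8 53 67 99 c3]
query mem[0x06]=0xc3, mem[0x03]=0x53, mem[0x04]=0x67, mem[0x0b]=0x67, mem[0x1f]=0x70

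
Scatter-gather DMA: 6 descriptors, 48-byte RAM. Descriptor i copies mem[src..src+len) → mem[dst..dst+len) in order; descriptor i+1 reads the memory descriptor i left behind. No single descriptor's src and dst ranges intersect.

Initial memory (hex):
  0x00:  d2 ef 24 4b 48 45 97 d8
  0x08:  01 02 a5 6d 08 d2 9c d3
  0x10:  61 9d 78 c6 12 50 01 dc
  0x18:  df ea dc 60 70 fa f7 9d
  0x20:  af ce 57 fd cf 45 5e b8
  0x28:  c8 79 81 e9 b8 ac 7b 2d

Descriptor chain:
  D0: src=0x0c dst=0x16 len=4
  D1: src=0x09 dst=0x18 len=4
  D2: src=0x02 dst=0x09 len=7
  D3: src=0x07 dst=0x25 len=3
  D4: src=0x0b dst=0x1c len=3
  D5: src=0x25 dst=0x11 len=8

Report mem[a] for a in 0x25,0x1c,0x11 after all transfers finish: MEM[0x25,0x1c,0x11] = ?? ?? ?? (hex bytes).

[0] 0x0c->0x16 len=4 : 08 d2 9c d3
[1] 0x09->0x18 len=4 : 02 a5 6d 08
[2] 0x02->0x09 len=7 : 24 4b 48 45 97 d8 01
[3] 0x07->0x25 len=3 : d8 01 24
[4] 0x0b->0x1c len=3 : 48 45 97
[5] 0x25->0x11 len=8 : d8 01 24 c8 79 81 e9 b8
query mem[0x25]=0xd8, mem[0x1c]=0x48, mem[0x11]=0xd8

MEM[0x25,0x1c,0x11] = d8 48 d8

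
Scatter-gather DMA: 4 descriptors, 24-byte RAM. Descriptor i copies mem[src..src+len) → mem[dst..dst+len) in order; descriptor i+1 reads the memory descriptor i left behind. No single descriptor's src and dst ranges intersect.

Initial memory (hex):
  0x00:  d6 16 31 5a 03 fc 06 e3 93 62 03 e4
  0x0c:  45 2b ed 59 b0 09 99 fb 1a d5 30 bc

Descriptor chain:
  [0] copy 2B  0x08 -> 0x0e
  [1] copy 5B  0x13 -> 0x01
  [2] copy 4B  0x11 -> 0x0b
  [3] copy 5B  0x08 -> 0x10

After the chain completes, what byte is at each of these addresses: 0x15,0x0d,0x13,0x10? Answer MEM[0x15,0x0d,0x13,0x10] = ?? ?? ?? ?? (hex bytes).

  after D0: wrote 2B at 0x0e = 9362
  after D1: wrote 5B at 0x01 = fb1ad530bc
  after D2: wrote 4B at 0x0b = 0999fb1a
  after D3: wrote 5B at 0x10 = 9362030999
query mem[0x15]=0xd5, mem[0x0d]=0xfb, mem[0x13]=0x09, mem[0x10]=0x93

MEM[0x15,0x0d,0x13,0x10] = d5 fb 09 93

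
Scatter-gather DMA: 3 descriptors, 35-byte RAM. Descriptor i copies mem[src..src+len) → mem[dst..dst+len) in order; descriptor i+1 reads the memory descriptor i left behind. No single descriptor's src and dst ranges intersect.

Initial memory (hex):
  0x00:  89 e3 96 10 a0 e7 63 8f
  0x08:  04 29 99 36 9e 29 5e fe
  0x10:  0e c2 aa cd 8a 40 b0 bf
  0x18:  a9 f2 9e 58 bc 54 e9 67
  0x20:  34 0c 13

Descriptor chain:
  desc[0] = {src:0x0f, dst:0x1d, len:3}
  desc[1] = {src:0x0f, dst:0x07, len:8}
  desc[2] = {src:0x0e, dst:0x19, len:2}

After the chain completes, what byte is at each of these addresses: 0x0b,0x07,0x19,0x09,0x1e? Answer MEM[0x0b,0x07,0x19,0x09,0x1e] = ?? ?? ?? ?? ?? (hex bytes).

MEM[0x0b,0x07,0x19,0x09,0x1e] = cd fe b0 c2 0e

D0: mem[0x1d..0x1f] <- [fe 0e c2]
D1: mem[0x07..0x0e] <- [fe 0e c2 aa cd 8a 40 b0]
D2: mem[0x19..0x1a] <- [b0 fe]
query mem[0x0b]=0xcd, mem[0x07]=0xfe, mem[0x19]=0xb0, mem[0x09]=0xc2, mem[0x1e]=0x0e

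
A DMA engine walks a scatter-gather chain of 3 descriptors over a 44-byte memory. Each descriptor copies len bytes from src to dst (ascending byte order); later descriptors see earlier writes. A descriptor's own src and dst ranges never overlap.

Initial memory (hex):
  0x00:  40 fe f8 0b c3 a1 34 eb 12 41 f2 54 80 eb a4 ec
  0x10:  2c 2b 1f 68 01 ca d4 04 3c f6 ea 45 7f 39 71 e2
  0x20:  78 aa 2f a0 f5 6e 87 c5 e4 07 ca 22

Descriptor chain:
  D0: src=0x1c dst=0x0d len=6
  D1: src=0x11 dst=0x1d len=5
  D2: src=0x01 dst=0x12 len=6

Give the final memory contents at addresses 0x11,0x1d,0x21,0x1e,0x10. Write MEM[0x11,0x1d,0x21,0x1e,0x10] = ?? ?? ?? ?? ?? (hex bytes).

MEM[0x11,0x1d,0x21,0x1e,0x10] = 78 78 ca aa e2

D0: mem[0x0d..0x12] <- [7f 39 71 e2 78 aa]
D1: mem[0x1d..0x21] <- [78 aa 68 01 ca]
D2: mem[0x12..0x17] <- [fe f8 0b c3 a1 34]
query mem[0x11]=0x78, mem[0x1d]=0x78, mem[0x21]=0xca, mem[0x1e]=0xaa, mem[0x10]=0xe2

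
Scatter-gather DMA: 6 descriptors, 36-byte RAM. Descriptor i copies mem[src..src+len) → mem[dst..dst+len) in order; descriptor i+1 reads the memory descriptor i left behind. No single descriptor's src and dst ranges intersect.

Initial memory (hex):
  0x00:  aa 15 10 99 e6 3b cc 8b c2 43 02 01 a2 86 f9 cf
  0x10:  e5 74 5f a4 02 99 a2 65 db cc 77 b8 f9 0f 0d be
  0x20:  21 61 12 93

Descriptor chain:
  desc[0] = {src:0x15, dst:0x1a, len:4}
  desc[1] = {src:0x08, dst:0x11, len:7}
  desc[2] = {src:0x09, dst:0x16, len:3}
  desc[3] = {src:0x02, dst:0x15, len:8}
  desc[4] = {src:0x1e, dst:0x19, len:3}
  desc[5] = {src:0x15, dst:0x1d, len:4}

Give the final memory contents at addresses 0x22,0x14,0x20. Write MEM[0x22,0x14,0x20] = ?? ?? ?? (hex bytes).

[0] 0x15->0x1a len=4 : 99 a2 65 db
[1] 0x08->0x11 len=7 : c2 43 02 01 a2 86 f9
[2] 0x09->0x16 len=3 : 43 02 01
[3] 0x02->0x15 len=8 : 10 99 e6 3b cc 8b c2 43
[4] 0x1e->0x19 len=3 : 0d be 21
[5] 0x15->0x1d len=4 : 10 99 e6 3b
query mem[0x22]=0x12, mem[0x14]=0x01, mem[0x20]=0x3b

MEM[0x22,0x14,0x20] = 12 01 3b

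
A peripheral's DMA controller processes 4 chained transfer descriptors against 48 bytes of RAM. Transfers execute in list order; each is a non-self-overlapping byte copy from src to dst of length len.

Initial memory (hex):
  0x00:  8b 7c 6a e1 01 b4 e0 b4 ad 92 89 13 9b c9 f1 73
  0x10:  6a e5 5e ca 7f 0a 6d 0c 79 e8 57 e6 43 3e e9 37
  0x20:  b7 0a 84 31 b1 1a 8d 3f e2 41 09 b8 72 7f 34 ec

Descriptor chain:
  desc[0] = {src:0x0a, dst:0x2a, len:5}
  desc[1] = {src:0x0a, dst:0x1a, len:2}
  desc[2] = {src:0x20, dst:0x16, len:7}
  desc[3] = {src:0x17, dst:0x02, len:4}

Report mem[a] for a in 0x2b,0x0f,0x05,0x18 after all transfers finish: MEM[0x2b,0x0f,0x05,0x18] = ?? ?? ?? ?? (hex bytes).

D0: mem[0x2a..0x2e] <- [89 13 9b c9 f1]
D1: mem[0x1a..0x1b] <- [89 13]
D2: mem[0x16..0x1c] <- [b7 0a 84 31 b1 1a 8d]
D3: mem[0x02..0x05] <- [0a 84 31 b1]
query mem[0x2b]=0x13, mem[0x0f]=0x73, mem[0x05]=0xb1, mem[0x18]=0x84

MEM[0x2b,0x0f,0x05,0x18] = 13 73 b1 84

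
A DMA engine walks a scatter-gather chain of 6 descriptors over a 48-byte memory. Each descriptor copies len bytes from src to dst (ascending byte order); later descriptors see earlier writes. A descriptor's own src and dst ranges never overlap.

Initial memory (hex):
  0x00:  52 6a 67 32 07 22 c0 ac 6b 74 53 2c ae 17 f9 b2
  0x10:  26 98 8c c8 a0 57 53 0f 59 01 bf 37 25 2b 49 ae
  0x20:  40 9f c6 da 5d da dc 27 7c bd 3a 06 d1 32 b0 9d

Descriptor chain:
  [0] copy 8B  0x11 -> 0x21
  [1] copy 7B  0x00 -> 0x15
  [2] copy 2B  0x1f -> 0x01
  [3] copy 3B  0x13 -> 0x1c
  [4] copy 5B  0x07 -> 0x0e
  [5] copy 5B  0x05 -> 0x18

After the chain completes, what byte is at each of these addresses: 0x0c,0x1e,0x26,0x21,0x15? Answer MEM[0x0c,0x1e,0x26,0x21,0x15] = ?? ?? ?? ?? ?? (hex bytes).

MEM[0x0c,0x1e,0x26,0x21,0x15] = ae 52 53 98 52

D0: mem[0x21..0x28] <- [98 8c c8 a0 57 53 0f 59]
D1: mem[0x15..0x1b] <- [52 6a 67 32 07 22 c0]
D2: mem[0x01..0x02] <- [ae 40]
D3: mem[0x1c..0x1e] <- [c8 a0 52]
D4: mem[0x0e..0x12] <- [ac 6b 74 53 2c]
D5: mem[0x18..0x1c] <- [22 c0 ac 6b 74]
query mem[0x0c]=0xae, mem[0x1e]=0x52, mem[0x26]=0x53, mem[0x21]=0x98, mem[0x15]=0x52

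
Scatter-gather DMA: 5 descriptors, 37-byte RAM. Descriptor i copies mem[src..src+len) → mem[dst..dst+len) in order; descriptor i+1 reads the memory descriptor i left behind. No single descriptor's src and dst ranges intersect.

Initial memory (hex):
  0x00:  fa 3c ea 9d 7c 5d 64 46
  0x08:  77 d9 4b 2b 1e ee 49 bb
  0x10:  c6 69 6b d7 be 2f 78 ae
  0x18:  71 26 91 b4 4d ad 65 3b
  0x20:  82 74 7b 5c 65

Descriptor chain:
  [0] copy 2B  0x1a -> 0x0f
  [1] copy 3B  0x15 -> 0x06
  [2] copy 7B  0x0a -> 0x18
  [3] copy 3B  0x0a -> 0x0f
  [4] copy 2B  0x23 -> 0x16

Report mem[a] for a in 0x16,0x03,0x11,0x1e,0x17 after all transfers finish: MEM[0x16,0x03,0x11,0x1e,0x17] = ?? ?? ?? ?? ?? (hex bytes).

MEM[0x16,0x03,0x11,0x1e,0x17] = 5c 9d 1e b4 65

  after D0: wrote 2B at 0x0f = 91b4
  after D1: wrote 3B at 0x06 = 2f78ae
  after D2: wrote 7B at 0x18 = 4b2b1eee4991b4
  after D3: wrote 3B at 0x0f = 4b2b1e
  after D4: wrote 2B at 0x16 = 5c65
query mem[0x16]=0x5c, mem[0x03]=0x9d, mem[0x11]=0x1e, mem[0x1e]=0xb4, mem[0x17]=0x65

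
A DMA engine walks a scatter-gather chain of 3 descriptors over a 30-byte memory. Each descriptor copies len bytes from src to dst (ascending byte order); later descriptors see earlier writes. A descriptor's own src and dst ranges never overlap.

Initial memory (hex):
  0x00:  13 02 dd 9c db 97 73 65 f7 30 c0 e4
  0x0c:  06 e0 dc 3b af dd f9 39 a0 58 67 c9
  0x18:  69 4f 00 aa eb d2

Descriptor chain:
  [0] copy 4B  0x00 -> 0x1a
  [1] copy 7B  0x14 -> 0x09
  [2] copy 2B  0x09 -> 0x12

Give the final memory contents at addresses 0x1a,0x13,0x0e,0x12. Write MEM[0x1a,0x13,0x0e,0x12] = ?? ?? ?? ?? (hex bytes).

D0: mem[0x1a..0x1d] <- [13 02 dd 9c]
D1: mem[0x09..0x0f] <- [a0 58 67 c9 69 4f 13]
D2: mem[0x12..0x13] <- [a0 58]
query mem[0x1a]=0x13, mem[0x13]=0x58, mem[0x0e]=0x4f, mem[0x12]=0xa0

MEM[0x1a,0x13,0x0e,0x12] = 13 58 4f a0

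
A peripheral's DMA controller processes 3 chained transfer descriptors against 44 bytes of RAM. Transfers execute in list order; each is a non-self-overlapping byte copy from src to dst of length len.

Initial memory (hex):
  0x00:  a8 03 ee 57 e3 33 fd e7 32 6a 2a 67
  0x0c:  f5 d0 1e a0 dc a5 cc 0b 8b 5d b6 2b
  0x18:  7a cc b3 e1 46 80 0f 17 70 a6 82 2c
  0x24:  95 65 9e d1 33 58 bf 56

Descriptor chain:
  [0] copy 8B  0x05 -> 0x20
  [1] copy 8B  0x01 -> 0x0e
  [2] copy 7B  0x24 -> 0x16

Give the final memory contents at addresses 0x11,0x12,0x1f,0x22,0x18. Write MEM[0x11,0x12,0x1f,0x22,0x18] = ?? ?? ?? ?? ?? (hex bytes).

MEM[0x11,0x12,0x1f,0x22,0x18] = e3 33 17 e7 67

  after D0: wrote 8B at 0x20 = 33fde7326a2a67f5
  after D1: wrote 8B at 0x0e = 03ee57e333fde732
  after D2: wrote 7B at 0x16 = 6a2a67f53358bf
query mem[0x11]=0xe3, mem[0x12]=0x33, mem[0x1f]=0x17, mem[0x22]=0xe7, mem[0x18]=0x67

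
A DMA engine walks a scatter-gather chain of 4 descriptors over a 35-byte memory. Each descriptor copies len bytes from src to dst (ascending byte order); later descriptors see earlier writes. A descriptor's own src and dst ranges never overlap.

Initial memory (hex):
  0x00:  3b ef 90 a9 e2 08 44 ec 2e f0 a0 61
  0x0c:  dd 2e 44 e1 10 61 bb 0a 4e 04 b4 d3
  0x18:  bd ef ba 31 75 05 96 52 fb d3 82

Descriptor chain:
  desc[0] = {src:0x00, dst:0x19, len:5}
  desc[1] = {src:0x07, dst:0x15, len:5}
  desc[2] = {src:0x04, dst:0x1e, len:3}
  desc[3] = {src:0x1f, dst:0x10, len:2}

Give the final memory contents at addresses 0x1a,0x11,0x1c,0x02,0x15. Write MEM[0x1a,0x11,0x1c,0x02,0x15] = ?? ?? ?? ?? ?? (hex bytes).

MEM[0x1a,0x11,0x1c,0x02,0x15] = ef 44 a9 90 ec

  after D0: wrote 5B at 0x19 = 3bef90a9e2
  after D1: wrote 5B at 0x15 = ec2ef0a061
  after D2: wrote 3B at 0x1e = e20844
  after D3: wrote 2B at 0x10 = 0844
query mem[0x1a]=0xef, mem[0x11]=0x44, mem[0x1c]=0xa9, mem[0x02]=0x90, mem[0x15]=0xec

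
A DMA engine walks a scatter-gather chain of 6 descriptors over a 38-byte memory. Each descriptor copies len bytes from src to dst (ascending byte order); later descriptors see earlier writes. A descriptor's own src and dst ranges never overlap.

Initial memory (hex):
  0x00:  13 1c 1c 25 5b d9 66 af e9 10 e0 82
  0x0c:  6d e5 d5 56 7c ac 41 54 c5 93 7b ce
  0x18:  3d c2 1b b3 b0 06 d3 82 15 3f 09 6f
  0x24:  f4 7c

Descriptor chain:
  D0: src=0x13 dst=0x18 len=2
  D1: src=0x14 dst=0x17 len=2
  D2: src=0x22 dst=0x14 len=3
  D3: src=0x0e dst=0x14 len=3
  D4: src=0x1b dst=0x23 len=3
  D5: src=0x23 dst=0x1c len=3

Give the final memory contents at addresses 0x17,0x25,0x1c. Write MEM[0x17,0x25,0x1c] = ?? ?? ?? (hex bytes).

[0] 0x13->0x18 len=2 : 54 c5
[1] 0x14->0x17 len=2 : c5 93
[2] 0x22->0x14 len=3 : 09 6f f4
[3] 0x0e->0x14 len=3 : d5 56 7c
[4] 0x1b->0x23 len=3 : b3 b0 06
[5] 0x23->0x1c len=3 : b3 b0 06
query mem[0x17]=0xc5, mem[0x25]=0x06, mem[0x1c]=0xb3

MEM[0x17,0x25,0x1c] = c5 06 b3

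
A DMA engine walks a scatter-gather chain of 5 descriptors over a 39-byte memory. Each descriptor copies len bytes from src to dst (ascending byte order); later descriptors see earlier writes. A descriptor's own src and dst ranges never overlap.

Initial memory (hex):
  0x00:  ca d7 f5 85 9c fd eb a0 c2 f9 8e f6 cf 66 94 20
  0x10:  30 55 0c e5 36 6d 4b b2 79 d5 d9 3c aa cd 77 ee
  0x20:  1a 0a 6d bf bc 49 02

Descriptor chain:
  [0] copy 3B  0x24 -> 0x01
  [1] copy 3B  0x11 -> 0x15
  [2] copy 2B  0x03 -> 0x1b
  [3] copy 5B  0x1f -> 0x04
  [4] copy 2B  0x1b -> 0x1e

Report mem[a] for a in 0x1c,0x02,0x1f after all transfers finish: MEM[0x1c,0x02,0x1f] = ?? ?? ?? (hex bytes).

MEM[0x1c,0x02,0x1f] = 9c 49 9c

#0 dst[0x01+3] := {0xbc,0x49,0x02}
#1 dst[0x15+3] := {0x55,0x0c,0xe5}
#2 dst[0x1b+2] := {0x02,0x9c}
#3 dst[0x04+5] := {0xee,0x1a,0x0a,0x6d,0xbf}
#4 dst[0x1e+2] := {0x02,0x9c}
query mem[0x1c]=0x9c, mem[0x02]=0x49, mem[0x1f]=0x9c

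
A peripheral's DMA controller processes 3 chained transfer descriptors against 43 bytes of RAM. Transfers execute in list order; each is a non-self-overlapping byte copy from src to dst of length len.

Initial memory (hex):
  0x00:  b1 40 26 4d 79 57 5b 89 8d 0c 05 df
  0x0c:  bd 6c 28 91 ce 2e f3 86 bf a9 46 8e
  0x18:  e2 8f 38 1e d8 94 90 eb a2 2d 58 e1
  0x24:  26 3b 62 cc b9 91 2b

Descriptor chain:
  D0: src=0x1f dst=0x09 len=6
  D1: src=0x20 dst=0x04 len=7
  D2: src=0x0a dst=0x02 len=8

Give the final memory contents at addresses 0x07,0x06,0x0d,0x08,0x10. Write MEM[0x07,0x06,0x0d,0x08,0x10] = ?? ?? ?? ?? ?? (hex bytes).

#0 dst[0x09+6] := {0xeb,0xa2,0x2d,0x58,0xe1,0x26}
#1 dst[0x04+7] := {0xa2,0x2d,0x58,0xe1,0x26,0x3b,0x62}
#2 dst[0x02+8] := {0x62,0x2d,0x58,0xe1,0x26,0x91,0xce,0x2e}
query mem[0x07]=0x91, mem[0x06]=0x26, mem[0x0d]=0xe1, mem[0x08]=0xce, mem[0x10]=0xce

MEM[0x07,0x06,0x0d,0x08,0x10] = 91 26 e1 ce ce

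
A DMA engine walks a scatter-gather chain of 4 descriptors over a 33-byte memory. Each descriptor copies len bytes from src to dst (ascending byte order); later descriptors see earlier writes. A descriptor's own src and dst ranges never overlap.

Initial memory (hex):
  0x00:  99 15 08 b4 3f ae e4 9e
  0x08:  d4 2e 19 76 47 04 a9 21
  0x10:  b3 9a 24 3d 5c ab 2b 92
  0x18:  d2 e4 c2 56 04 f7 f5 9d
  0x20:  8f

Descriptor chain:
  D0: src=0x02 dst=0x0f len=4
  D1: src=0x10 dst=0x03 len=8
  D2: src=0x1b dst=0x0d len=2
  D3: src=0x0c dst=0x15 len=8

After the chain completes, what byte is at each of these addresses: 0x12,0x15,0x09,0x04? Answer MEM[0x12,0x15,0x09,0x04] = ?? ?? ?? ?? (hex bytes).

[0] 0x02->0x0f len=4 : 08 b4 3f ae
[1] 0x10->0x03 len=8 : b4 3f ae 3d 5c ab 2b 92
[2] 0x1b->0x0d len=2 : 56 04
[3] 0x0c->0x15 len=8 : 47 56 04 08 b4 3f ae 3d
query mem[0x12]=0xae, mem[0x15]=0x47, mem[0x09]=0x2b, mem[0x04]=0x3f

MEM[0x12,0x15,0x09,0x04] = ae 47 2b 3f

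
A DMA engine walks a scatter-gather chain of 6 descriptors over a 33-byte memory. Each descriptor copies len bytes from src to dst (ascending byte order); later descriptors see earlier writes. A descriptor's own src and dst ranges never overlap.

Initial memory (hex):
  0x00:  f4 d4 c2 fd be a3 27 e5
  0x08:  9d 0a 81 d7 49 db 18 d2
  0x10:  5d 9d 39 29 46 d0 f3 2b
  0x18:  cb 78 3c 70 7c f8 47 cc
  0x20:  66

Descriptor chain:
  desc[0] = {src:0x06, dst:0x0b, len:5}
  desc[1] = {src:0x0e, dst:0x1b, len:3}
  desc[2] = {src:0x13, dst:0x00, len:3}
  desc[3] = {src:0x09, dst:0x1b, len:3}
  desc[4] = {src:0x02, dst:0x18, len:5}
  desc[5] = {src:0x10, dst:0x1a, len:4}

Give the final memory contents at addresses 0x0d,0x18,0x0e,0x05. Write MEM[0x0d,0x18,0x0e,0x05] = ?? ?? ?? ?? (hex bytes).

MEM[0x0d,0x18,0x0e,0x05] = 9d d0 0a a3

[0] 0x06->0x0b len=5 : 27 e5 9d 0a 81
[1] 0x0e->0x1b len=3 : 0a 81 5d
[2] 0x13->0x00 len=3 : 29 46 d0
[3] 0x09->0x1b len=3 : 0a 81 27
[4] 0x02->0x18 len=5 : d0 fd be a3 27
[5] 0x10->0x1a len=4 : 5d 9d 39 29
query mem[0x0d]=0x9d, mem[0x18]=0xd0, mem[0x0e]=0x0a, mem[0x05]=0xa3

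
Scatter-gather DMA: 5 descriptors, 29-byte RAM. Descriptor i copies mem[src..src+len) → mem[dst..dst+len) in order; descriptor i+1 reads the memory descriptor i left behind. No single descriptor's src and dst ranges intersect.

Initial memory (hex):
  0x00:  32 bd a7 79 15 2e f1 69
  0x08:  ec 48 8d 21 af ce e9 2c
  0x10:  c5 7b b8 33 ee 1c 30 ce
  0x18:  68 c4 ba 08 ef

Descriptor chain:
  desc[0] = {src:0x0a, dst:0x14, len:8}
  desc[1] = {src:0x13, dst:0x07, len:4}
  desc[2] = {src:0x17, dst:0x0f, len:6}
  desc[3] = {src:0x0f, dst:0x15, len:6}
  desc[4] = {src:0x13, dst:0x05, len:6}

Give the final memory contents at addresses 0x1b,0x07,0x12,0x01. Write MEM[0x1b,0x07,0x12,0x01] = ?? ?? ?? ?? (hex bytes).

MEM[0x1b,0x07,0x12,0x01] = 7b ce c5 bd

  after D0: wrote 8B at 0x14 = 8d21afcee92cc57b
  after D1: wrote 4B at 0x07 = 338d21af
  after D2: wrote 6B at 0x0f = cee92cc57bef
  after D3: wrote 6B at 0x15 = cee92cc57bef
  after D4: wrote 6B at 0x05 = 7befcee92cc5
query mem[0x1b]=0x7b, mem[0x07]=0xce, mem[0x12]=0xc5, mem[0x01]=0xbd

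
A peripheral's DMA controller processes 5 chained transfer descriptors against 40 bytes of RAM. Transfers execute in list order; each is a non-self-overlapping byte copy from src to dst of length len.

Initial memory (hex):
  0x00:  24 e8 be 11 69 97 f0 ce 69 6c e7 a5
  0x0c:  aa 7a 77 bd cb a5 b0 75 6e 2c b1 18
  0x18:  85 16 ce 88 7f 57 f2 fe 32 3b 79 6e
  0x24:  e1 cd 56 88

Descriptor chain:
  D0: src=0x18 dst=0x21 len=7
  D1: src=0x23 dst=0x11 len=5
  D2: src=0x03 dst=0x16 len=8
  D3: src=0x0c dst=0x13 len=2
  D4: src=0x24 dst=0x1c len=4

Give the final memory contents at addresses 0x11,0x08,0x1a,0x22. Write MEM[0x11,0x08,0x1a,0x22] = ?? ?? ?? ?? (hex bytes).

MEM[0x11,0x08,0x1a,0x22] = ce 69 ce 16

#0 dst[0x21+7] := {0x85,0x16,0xce,0x88,0x7f,0x57,0xf2}
#1 dst[0x11+5] := {0xce,0x88,0x7f,0x57,0xf2}
#2 dst[0x16+8] := {0x11,0x69,0x97,0xf0,0xce,0x69,0x6c,0xe7}
#3 dst[0x13+2] := {0xaa,0x7a}
#4 dst[0x1c+4] := {0x88,0x7f,0x57,0xf2}
query mem[0x11]=0xce, mem[0x08]=0x69, mem[0x1a]=0xce, mem[0x22]=0x16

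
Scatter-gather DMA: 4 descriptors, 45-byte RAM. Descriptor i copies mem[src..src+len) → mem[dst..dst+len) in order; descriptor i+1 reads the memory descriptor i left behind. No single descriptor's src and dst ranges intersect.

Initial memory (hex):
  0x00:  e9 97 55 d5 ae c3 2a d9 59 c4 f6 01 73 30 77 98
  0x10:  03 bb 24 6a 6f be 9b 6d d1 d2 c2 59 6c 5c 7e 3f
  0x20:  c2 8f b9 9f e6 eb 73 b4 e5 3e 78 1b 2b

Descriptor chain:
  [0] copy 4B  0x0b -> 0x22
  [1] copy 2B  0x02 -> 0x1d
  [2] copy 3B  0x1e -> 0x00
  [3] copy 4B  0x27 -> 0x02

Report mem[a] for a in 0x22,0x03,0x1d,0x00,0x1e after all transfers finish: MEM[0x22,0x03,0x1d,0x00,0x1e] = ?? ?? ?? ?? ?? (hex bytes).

D0: mem[0x22..0x25] <- [01 73 30 77]
D1: mem[0x1d..0x1e] <- [55 d5]
D2: mem[0x00..0x02] <- [d5 3f c2]
D3: mem[0x02..0x05] <- [b4 e5 3e 78]
query mem[0x22]=0x01, mem[0x03]=0xe5, mem[0x1d]=0x55, mem[0x00]=0xd5, mem[0x1e]=0xd5

MEM[0x22,0x03,0x1d,0x00,0x1e] = 01 e5 55 d5 d5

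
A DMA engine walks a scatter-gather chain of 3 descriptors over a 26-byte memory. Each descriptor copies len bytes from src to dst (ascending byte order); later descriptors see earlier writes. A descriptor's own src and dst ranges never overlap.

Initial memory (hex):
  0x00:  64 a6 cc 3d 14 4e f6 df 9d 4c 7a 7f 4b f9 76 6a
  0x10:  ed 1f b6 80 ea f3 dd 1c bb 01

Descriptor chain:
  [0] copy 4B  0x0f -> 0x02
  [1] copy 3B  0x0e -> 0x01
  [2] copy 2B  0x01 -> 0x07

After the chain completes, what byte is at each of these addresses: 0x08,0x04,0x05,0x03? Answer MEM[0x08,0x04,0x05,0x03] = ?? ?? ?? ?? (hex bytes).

MEM[0x08,0x04,0x05,0x03] = 6a 1f b6 ed

  after D0: wrote 4B at 0x02 = 6aed1fb6
  after D1: wrote 3B at 0x01 = 766aed
  after D2: wrote 2B at 0x07 = 766a
query mem[0x08]=0x6a, mem[0x04]=0x1f, mem[0x05]=0xb6, mem[0x03]=0xed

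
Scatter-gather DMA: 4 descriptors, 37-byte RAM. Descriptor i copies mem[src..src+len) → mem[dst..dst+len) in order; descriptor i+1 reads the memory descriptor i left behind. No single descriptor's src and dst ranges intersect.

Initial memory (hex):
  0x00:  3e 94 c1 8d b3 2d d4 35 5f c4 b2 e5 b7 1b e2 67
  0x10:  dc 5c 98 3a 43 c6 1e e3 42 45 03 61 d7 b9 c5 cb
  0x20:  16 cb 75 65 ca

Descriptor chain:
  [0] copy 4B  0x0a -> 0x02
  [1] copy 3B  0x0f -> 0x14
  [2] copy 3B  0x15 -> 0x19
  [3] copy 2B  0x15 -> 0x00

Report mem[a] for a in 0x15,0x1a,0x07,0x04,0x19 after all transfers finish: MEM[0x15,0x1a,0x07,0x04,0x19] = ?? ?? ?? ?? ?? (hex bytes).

[0] 0x0a->0x02 len=4 : b2 e5 b7 1b
[1] 0x0f->0x14 len=3 : 67 dc 5c
[2] 0x15->0x19 len=3 : dc 5c e3
[3] 0x15->0x00 len=2 : dc 5c
query mem[0x15]=0xdc, mem[0x1a]=0x5c, mem[0x07]=0x35, mem[0x04]=0xb7, mem[0x19]=0xdc

MEM[0x15,0x1a,0x07,0x04,0x19] = dc 5c 35 b7 dc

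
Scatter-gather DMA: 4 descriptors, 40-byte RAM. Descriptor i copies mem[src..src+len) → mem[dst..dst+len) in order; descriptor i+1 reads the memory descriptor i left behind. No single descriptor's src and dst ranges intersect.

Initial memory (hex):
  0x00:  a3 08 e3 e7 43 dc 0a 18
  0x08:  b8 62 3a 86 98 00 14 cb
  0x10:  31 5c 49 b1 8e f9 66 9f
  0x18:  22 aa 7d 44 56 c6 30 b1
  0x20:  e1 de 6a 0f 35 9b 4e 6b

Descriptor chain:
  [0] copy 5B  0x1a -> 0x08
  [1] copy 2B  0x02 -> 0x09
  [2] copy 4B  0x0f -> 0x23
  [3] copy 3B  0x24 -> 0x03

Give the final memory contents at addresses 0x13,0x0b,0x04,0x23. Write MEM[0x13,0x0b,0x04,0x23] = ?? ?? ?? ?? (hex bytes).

#0 dst[0x08+5] := {0x7d,0x44,0x56,0xc6,0x30}
#1 dst[0x09+2] := {0xe3,0xe7}
#2 dst[0x23+4] := {0xcb,0x31,0x5c,0x49}
#3 dst[0x03+3] := {0x31,0x5c,0x49}
query mem[0x13]=0xb1, mem[0x0b]=0xc6, mem[0x04]=0x5c, mem[0x23]=0xcb

MEM[0x13,0x0b,0x04,0x23] = b1 c6 5c cb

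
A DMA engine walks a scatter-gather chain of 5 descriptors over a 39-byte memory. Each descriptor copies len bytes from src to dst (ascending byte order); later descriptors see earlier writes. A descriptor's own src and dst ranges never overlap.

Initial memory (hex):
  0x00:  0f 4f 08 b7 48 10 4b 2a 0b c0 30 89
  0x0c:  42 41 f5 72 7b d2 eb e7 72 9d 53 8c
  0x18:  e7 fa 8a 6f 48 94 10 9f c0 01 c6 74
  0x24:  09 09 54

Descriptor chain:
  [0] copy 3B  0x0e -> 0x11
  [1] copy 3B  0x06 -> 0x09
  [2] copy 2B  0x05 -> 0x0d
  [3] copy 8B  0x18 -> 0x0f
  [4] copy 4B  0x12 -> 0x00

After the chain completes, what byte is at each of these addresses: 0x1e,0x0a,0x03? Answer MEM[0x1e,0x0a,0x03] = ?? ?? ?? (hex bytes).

MEM[0x1e,0x0a,0x03] = 10 2a 10

D0: mem[0x11..0x13] <- [f5 72 7b]
D1: mem[0x09..0x0b] <- [4b 2a 0b]
D2: mem[0x0d..0x0e] <- [10 4b]
D3: mem[0x0f..0x16] <- [e7 fa 8a 6f 48 94 10 9f]
D4: mem[0x00..0x03] <- [6f 48 94 10]
query mem[0x1e]=0x10, mem[0x0a]=0x2a, mem[0x03]=0x10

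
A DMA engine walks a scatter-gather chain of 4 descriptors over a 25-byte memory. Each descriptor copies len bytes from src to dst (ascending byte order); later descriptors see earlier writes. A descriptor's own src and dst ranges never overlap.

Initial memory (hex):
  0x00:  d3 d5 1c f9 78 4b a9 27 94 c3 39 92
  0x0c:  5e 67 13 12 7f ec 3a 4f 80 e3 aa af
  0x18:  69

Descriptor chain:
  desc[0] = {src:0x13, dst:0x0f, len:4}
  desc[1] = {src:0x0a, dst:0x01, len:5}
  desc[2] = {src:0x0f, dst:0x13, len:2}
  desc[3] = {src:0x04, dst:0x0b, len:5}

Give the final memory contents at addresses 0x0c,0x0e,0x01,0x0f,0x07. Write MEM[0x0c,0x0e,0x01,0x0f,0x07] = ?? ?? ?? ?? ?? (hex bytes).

#0 dst[0x0f+4] := {0x4f,0x80,0xe3,0xaa}
#1 dst[0x01+5] := {0x39,0x92,0x5e,0x67,0x13}
#2 dst[0x13+2] := {0x4f,0x80}
#3 dst[0x0b+5] := {0x67,0x13,0xa9,0x27,0x94}
query mem[0x0c]=0x13, mem[0x0e]=0x27, mem[0x01]=0x39, mem[0x0f]=0x94, mem[0x07]=0x27

MEM[0x0c,0x0e,0x01,0x0f,0x07] = 13 27 39 94 27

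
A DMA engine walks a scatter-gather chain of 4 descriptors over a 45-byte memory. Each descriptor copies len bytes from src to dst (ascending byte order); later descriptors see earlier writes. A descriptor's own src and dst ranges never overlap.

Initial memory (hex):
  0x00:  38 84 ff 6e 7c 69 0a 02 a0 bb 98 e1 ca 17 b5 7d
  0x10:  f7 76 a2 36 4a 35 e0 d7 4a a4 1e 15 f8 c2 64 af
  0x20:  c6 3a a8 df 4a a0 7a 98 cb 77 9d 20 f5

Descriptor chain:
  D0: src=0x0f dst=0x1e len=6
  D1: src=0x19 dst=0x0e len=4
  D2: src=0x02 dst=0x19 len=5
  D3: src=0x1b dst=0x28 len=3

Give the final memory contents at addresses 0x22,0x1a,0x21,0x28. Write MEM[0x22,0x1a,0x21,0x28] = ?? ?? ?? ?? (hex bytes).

[0] 0x0f->0x1e len=6 : 7d f7 76 a2 36 4a
[1] 0x19->0x0e len=4 : a4 1e 15 f8
[2] 0x02->0x19 len=5 : ff 6e 7c 69 0a
[3] 0x1b->0x28 len=3 : 7c 69 0a
query mem[0x22]=0x36, mem[0x1a]=0x6e, mem[0x21]=0xa2, mem[0x28]=0x7c

MEM[0x22,0x1a,0x21,0x28] = 36 6e a2 7c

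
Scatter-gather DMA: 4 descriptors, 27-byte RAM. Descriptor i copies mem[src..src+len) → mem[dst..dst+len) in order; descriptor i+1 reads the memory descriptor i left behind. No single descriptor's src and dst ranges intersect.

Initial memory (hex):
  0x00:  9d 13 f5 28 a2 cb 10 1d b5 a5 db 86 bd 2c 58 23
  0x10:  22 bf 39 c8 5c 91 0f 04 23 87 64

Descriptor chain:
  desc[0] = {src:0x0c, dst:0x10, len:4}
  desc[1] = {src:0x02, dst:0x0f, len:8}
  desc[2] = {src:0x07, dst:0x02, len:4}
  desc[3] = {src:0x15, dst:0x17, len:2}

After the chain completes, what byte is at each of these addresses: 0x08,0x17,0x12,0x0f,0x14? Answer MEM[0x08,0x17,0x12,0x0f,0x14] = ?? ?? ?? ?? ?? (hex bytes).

D0: mem[0x10..0x13] <- [bd 2c 58 23]
D1: mem[0x0f..0x16] <- [f5 28 a2 cb 10 1d b5 a5]
D2: mem[0x02..0x05] <- [1d b5 a5 db]
D3: mem[0x17..0x18] <- [b5 a5]
query mem[0x08]=0xb5, mem[0x17]=0xb5, mem[0x12]=0xcb, mem[0x0f]=0xf5, mem[0x14]=0x1d

MEM[0x08,0x17,0x12,0x0f,0x14] = b5 b5 cb f5 1d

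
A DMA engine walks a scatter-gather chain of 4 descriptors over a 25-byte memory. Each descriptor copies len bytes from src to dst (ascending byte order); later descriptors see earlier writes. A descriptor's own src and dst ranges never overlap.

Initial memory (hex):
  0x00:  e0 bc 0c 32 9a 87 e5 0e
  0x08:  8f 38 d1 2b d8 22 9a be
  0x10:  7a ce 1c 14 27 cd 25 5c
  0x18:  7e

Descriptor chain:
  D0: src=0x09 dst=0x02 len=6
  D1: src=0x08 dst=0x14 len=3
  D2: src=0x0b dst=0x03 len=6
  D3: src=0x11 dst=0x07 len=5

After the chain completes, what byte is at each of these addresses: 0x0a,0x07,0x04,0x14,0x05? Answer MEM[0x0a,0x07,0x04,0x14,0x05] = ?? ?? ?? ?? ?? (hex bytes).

MEM[0x0a,0x07,0x04,0x14,0x05] = 8f ce d8 8f 22

#0 dst[0x02+6] := {0x38,0xd1,0x2b,0xd8,0x22,0x9a}
#1 dst[0x14+3] := {0x8f,0x38,0xd1}
#2 dst[0x03+6] := {0x2b,0xd8,0x22,0x9a,0xbe,0x7a}
#3 dst[0x07+5] := {0xce,0x1c,0x14,0x8f,0x38}
query mem[0x0a]=0x8f, mem[0x07]=0xce, mem[0x04]=0xd8, mem[0x14]=0x8f, mem[0x05]=0x22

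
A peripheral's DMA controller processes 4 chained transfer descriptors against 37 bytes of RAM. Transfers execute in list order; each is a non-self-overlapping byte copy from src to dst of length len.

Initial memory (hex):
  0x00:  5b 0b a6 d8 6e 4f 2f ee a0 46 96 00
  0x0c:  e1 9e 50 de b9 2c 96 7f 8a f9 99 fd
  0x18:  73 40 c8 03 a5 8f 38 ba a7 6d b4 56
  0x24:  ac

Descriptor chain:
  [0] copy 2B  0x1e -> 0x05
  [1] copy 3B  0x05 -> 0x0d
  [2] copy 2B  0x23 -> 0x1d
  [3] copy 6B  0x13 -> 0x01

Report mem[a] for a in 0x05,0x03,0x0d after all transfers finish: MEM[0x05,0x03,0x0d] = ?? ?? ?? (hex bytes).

  after D0: wrote 2B at 0x05 = 38ba
  after D1: wrote 3B at 0x0d = 38baee
  after D2: wrote 2B at 0x1d = 56ac
  after D3: wrote 6B at 0x01 = 7f8af999fd73
query mem[0x05]=0xfd, mem[0x03]=0xf9, mem[0x0d]=0x38

MEM[0x05,0x03,0x0d] = fd f9 38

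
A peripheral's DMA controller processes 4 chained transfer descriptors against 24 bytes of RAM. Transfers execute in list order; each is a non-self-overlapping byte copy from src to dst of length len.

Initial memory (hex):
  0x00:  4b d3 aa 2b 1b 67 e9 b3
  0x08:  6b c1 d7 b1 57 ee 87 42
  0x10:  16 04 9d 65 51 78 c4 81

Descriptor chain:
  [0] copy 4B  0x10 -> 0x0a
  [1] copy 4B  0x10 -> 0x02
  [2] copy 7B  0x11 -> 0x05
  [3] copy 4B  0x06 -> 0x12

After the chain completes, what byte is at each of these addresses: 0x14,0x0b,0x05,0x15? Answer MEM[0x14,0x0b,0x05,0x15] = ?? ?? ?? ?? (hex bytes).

  after D0: wrote 4B at 0x0a = 16049d65
  after D1: wrote 4B at 0x02 = 16049d65
  after D2: wrote 7B at 0x05 = 049d655178c481
  after D3: wrote 4B at 0x12 = 9d655178
query mem[0x14]=0x51, mem[0x0b]=0x81, mem[0x05]=0x04, mem[0x15]=0x78

MEM[0x14,0x0b,0x05,0x15] = 51 81 04 78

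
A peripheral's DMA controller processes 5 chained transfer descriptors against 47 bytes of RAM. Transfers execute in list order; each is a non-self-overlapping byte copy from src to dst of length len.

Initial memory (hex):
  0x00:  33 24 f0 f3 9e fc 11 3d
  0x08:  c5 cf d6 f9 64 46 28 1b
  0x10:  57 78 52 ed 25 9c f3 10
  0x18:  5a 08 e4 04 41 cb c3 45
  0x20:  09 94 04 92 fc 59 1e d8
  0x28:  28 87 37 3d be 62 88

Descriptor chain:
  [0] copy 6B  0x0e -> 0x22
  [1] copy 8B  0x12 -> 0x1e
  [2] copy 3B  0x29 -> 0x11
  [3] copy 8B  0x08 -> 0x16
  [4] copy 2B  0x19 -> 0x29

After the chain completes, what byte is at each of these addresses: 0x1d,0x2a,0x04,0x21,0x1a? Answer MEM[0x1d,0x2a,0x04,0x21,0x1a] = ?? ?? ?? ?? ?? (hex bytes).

MEM[0x1d,0x2a,0x04,0x21,0x1a] = 1b 64 9e 9c 64

D0: mem[0x22..0x27] <- [28 1b 57 78 52 ed]
D1: mem[0x1e..0x25] <- [52 ed 25 9c f3 10 5a 08]
D2: mem[0x11..0x13] <- [87 37 3d]
D3: mem[0x16..0x1d] <- [c5 cf d6 f9 64 46 28 1b]
D4: mem[0x29..0x2a] <- [f9 64]
query mem[0x1d]=0x1b, mem[0x2a]=0x64, mem[0x04]=0x9e, mem[0x21]=0x9c, mem[0x1a]=0x64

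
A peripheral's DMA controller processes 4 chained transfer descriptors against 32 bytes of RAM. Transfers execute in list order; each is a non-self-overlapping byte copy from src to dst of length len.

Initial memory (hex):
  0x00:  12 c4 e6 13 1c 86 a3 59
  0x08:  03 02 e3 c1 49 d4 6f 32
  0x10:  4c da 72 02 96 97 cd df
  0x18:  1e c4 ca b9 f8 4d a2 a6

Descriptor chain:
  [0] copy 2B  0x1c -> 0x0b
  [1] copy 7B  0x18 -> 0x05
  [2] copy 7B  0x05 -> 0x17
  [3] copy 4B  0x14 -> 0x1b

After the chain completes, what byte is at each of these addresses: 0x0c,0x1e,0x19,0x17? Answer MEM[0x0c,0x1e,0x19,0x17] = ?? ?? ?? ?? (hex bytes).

MEM[0x0c,0x1e,0x19,0x17] = 4d 1e ca 1e

#0 dst[0x0b+2] := {0xf8,0x4d}
#1 dst[0x05+7] := {0x1e,0xc4,0xca,0xb9,0xf8,0x4d,0xa2}
#2 dst[0x17+7] := {0x1e,0xc4,0xca,0xb9,0xf8,0x4d,0xa2}
#3 dst[0x1b+4] := {0x96,0x97,0xcd,0x1e}
query mem[0x0c]=0x4d, mem[0x1e]=0x1e, mem[0x19]=0xca, mem[0x17]=0x1e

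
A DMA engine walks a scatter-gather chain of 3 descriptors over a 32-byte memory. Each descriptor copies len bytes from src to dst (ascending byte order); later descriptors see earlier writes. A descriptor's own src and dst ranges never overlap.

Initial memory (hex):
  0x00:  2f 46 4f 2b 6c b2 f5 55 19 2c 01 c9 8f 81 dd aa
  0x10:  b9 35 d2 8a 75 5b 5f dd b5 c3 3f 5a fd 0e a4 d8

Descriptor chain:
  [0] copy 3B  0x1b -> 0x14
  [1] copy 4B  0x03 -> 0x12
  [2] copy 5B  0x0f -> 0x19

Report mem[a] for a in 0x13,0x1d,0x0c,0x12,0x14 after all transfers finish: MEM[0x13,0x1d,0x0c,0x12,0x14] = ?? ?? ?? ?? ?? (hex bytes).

MEM[0x13,0x1d,0x0c,0x12,0x14] = 6c 6c 8f 2b b2

#0 dst[0x14+3] := {0x5a,0xfd,0x0e}
#1 dst[0x12+4] := {0x2b,0x6c,0xb2,0xf5}
#2 dst[0x19+5] := {0xaa,0xb9,0x35,0x2b,0x6c}
query mem[0x13]=0x6c, mem[0x1d]=0x6c, mem[0x0c]=0x8f, mem[0x12]=0x2b, mem[0x14]=0xb2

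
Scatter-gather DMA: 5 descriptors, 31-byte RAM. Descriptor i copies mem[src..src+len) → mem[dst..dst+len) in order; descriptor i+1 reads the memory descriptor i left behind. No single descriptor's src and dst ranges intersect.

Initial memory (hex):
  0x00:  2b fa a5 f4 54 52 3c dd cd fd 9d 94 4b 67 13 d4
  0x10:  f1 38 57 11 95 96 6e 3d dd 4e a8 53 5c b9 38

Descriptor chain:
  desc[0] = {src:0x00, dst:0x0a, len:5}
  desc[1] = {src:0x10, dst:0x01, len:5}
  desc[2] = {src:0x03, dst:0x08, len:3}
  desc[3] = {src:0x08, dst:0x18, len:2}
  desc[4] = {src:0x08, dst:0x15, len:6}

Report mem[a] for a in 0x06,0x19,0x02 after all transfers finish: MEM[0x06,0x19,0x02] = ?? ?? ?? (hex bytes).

MEM[0x06,0x19,0x02] = 3c a5 38

#0 dst[0x0a+5] := {0x2b,0xfa,0xa5,0xf4,0x54}
#1 dst[0x01+5] := {0xf1,0x38,0x57,0x11,0x95}
#2 dst[0x08+3] := {0x57,0x11,0x95}
#3 dst[0x18+2] := {0x57,0x11}
#4 dst[0x15+6] := {0x57,0x11,0x95,0xfa,0xa5,0xf4}
query mem[0x06]=0x3c, mem[0x19]=0xa5, mem[0x02]=0x38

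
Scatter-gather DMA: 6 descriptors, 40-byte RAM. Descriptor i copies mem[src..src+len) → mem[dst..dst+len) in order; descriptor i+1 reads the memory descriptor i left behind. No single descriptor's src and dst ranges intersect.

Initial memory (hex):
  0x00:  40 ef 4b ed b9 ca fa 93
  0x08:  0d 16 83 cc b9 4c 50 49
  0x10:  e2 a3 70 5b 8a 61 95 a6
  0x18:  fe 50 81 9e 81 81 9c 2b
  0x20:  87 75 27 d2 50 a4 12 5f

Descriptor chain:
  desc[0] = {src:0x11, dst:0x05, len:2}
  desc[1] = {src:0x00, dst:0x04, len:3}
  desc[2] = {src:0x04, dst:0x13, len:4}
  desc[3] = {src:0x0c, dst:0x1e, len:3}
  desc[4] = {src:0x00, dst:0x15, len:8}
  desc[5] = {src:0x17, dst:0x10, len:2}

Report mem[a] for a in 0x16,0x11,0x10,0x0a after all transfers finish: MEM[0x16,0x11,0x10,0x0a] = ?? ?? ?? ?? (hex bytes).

#0 dst[0x05+2] := {0xa3,0x70}
#1 dst[0x04+3] := {0x40,0xef,0x4b}
#2 dst[0x13+4] := {0x40,0xef,0x4b,0x93}
#3 dst[0x1e+3] := {0xb9,0x4c,0x50}
#4 dst[0x15+8] := {0x40,0xef,0x4b,0xed,0x40,0xef,0x4b,0x93}
#5 dst[0x10+2] := {0x4b,0xed}
query mem[0x16]=0xef, mem[0x11]=0xed, mem[0x10]=0x4b, mem[0x0a]=0x83

MEM[0x16,0x11,0x10,0x0a] = ef ed 4b 83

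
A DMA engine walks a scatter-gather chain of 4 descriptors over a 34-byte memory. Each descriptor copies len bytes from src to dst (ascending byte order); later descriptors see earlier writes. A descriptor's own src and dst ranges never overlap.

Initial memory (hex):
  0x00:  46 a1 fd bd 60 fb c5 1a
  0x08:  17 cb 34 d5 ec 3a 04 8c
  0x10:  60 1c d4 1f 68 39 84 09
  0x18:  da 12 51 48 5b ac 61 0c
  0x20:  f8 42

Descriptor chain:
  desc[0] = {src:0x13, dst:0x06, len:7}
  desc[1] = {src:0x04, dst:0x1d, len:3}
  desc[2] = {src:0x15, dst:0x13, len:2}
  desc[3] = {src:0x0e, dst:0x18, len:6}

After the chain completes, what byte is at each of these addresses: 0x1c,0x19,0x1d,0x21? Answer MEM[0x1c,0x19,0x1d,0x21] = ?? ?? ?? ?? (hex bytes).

MEM[0x1c,0x19,0x1d,0x21] = d4 8c 39 42

#0 dst[0x06+7] := {0x1f,0x68,0x39,0x84,0x09,0xda,0x12}
#1 dst[0x1d+3] := {0x60,0xfb,0x1f}
#2 dst[0x13+2] := {0x39,0x84}
#3 dst[0x18+6] := {0x04,0x8c,0x60,0x1c,0xd4,0x39}
query mem[0x1c]=0xd4, mem[0x19]=0x8c, mem[0x1d]=0x39, mem[0x21]=0x42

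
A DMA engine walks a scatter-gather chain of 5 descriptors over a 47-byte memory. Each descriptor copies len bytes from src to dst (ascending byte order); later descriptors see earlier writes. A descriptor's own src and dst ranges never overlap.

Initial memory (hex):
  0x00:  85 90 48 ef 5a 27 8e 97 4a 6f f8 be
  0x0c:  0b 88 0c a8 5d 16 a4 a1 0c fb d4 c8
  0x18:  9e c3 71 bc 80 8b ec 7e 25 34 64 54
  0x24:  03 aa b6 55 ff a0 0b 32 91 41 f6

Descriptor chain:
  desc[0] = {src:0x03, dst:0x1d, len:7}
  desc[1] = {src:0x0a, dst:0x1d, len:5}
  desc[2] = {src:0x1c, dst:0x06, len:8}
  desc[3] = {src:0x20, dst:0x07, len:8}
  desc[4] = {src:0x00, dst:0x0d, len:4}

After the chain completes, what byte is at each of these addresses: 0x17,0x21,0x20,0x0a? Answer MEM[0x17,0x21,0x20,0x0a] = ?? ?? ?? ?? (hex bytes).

MEM[0x17,0x21,0x20,0x0a] = c8 0c 88 6f

  after D0: wrote 7B at 0x1d = ef5a278e974a6f
  after D1: wrote 5B at 0x1d = f8be0b880c
  after D2: wrote 8B at 0x06 = 80f8be0b880c4a6f
  after D3: wrote 8B at 0x07 = 880c4a6f03aab655
  after D4: wrote 4B at 0x0d = 859048ef
query mem[0x17]=0xc8, mem[0x21]=0x0c, mem[0x20]=0x88, mem[0x0a]=0x6f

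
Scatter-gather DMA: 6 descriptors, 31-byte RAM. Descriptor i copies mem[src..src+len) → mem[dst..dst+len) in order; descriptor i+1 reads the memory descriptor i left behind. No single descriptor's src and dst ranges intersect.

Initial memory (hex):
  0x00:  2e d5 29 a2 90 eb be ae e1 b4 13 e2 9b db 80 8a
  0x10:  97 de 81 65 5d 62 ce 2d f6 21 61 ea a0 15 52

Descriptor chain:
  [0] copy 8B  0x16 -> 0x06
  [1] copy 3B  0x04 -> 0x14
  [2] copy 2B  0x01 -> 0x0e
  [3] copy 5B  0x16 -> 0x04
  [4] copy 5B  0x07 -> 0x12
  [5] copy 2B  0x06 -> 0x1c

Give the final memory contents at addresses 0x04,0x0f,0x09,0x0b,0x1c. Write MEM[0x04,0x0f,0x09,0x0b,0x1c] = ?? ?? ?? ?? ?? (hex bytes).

#0 dst[0x06+8] := {0xce,0x2d,0xf6,0x21,0x61,0xea,0xa0,0x15}
#1 dst[0x14+3] := {0x90,0xeb,0xce}
#2 dst[0x0e+2] := {0xd5,0x29}
#3 dst[0x04+5] := {0xce,0x2d,0xf6,0x21,0x61}
#4 dst[0x12+5] := {0x21,0x61,0x21,0x61,0xea}
#5 dst[0x1c+2] := {0xf6,0x21}
query mem[0x04]=0xce, mem[0x0f]=0x29, mem[0x09]=0x21, mem[0x0b]=0xea, mem[0x1c]=0xf6

MEM[0x04,0x0f,0x09,0x0b,0x1c] = ce 29 21 ea f6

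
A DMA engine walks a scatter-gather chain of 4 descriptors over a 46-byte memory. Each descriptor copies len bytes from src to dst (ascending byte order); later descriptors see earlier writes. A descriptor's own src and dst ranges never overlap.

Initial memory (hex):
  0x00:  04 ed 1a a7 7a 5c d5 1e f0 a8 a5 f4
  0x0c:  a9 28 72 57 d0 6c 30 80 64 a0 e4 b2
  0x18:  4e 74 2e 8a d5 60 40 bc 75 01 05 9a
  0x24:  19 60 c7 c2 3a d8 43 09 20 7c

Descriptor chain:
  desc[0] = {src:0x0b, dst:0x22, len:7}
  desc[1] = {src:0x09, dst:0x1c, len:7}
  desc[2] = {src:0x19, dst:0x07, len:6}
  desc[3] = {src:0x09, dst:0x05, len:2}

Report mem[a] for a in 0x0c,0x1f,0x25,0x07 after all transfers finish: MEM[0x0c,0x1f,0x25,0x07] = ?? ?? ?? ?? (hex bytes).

MEM[0x0c,0x1f,0x25,0x07] = f4 a9 72 74

[0] 0x0b->0x22 len=7 : f4 a9 28 72 57 d0 6c
[1] 0x09->0x1c len=7 : a8 a5 f4 a9 28 72 57
[2] 0x19->0x07 len=6 : 74 2e 8a a8 a5 f4
[3] 0x09->0x05 len=2 : 8a a8
query mem[0x0c]=0xf4, mem[0x1f]=0xa9, mem[0x25]=0x72, mem[0x07]=0x74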